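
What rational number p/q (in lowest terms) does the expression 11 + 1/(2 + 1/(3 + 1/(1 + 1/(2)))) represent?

286/25

Compute successive convergents:
a_0 = 11: 11/1
a_1 = 2: 23/2
a_2 = 3: 80/7
a_3 = 1: 103/9
a_4 = 2: 286/25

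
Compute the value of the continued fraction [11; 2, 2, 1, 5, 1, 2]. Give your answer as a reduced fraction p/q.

Start with 2.
1 + 1/(2/1) = 1 + 1/2 = 3/2
5 + 1/(3/2) = 5 + 2/3 = 17/3
1 + 1/(17/3) = 1 + 3/17 = 20/17
2 + 1/(20/17) = 2 + 17/20 = 57/20
2 + 1/(57/20) = 2 + 20/57 = 134/57
11 + 1/(134/57) = 11 + 57/134 = 1531/134

1531/134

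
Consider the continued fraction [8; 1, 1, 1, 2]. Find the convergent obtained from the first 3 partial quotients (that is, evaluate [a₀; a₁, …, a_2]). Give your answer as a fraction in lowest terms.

Starting at the tail and folding back:
Start with 1.
1 + 1/(1/1) = 1 + 1/1 = 2/1
8 + 1/(2/1) = 8 + 1/2 = 17/2

17/2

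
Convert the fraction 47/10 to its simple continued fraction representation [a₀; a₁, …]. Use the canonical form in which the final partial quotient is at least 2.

47 ÷ 10 → quotient 4, remainder 7
10 ÷ 7 → quotient 1, remainder 3
7 ÷ 3 → quotient 2, remainder 1
3 ÷ 1 → quotient 3, remainder 0

[4; 1, 2, 3]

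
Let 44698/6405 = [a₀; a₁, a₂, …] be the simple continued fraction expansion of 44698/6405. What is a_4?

44698 ÷ 6405 → quotient 6, remainder 6268
6405 ÷ 6268 → quotient 1, remainder 137
6268 ÷ 137 → quotient 45, remainder 103
137 ÷ 103 → quotient 1, remainder 34
103 ÷ 34 → quotient 3, remainder 1

3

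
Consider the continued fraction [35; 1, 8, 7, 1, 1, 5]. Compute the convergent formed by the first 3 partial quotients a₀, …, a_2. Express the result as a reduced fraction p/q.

323/9

Start with 8.
1 + 1/(8/1) = 1 + 1/8 = 9/8
35 + 1/(9/8) = 35 + 8/9 = 323/9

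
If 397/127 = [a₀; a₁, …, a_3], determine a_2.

Run the Euclidean algorithm, recording each quotient:
⌊397/127⌋ = 3, remainder 16
⌊127/16⌋ = 7, remainder 15
⌊16/15⌋ = 1, remainder 1

1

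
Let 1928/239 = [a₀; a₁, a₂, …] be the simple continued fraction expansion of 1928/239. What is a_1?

⌊1928/239⌋ = 8, remainder 16
⌊239/16⌋ = 14, remainder 15

14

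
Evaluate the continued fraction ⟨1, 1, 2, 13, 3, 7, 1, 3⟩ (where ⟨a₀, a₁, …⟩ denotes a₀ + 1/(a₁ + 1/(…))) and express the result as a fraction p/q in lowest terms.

6654/3973

a_0 = 1: 1/1
a_1 = 1: 2/1
a_2 = 2: 5/3
a_3 = 13: 67/40
a_4 = 3: 206/123
a_5 = 7: 1509/901
a_6 = 1: 1715/1024
a_7 = 3: 6654/3973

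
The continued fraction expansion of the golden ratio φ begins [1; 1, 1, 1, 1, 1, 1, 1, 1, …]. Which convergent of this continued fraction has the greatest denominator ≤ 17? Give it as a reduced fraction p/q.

a_0 = 1: 1/1  (≤ bound)
a_1 = 1: 2/1  (≤ bound)
a_2 = 1: 3/2  (≤ bound)
a_3 = 1: 5/3  (≤ bound)
a_4 = 1: 8/5  (≤ bound)
a_5 = 1: 13/8  (≤ bound)
a_6 = 1: 21/13  (≤ bound)
a_7 = 1: 34/21  (> 17, stop)

21/13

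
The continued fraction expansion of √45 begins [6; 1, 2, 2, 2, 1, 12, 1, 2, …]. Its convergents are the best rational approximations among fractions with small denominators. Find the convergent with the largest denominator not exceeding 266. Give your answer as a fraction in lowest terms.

161/24

List convergents until the denominator exceeds the bound:
a_0 = 6: 6/1  (≤ bound)
a_1 = 1: 7/1  (≤ bound)
a_2 = 2: 20/3  (≤ bound)
a_3 = 2: 47/7  (≤ bound)
a_4 = 2: 114/17  (≤ bound)
a_5 = 1: 161/24  (≤ bound)
a_6 = 12: 2046/305  (> 266, stop)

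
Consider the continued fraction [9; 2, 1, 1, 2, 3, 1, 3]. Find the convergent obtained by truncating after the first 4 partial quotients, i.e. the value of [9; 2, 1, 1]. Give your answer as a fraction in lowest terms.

Starting at the tail and folding back:
Start with 1.
1 + 1/(1/1) = 1 + 1/1 = 2/1
2 + 1/(2/1) = 2 + 1/2 = 5/2
9 + 1/(5/2) = 9 + 2/5 = 47/5

47/5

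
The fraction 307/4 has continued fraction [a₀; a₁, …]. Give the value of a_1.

Apply division with remainder until the remainder is 0:
307 ÷ 4 → quotient 76, remainder 3
4 ÷ 3 → quotient 1, remainder 1

1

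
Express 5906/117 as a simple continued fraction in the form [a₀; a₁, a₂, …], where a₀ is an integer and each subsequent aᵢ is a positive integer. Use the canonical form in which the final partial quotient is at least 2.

⌊5906/117⌋ = 50, remainder 56
⌊117/56⌋ = 2, remainder 5
⌊56/5⌋ = 11, remainder 1
⌊5/1⌋ = 5, remainder 0

[50; 2, 11, 5]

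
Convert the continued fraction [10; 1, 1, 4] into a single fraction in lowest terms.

95/9

a_0 = 10: 10/1
a_1 = 1: 11/1
a_2 = 1: 21/2
a_3 = 4: 95/9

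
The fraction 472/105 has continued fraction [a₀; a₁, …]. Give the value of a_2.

52

Apply division with remainder until the remainder is 0:
472 = 4·105 + 52, so a_0 = 4
105 = 2·52 + 1, so a_1 = 2
52 = 52·1 + 0, so a_2 = 52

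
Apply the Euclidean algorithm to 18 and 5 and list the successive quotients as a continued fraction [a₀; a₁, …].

[3; 1, 1, 2]

18 ÷ 5 → quotient 3, remainder 3
5 ÷ 3 → quotient 1, remainder 2
3 ÷ 2 → quotient 1, remainder 1
2 ÷ 1 → quotient 2, remainder 0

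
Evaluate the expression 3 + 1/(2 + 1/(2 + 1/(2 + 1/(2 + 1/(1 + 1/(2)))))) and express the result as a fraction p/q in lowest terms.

379/111

Starting at the tail and folding back:
Start with 2.
1 + 1/(2/1) = 1 + 1/2 = 3/2
2 + 1/(3/2) = 2 + 2/3 = 8/3
2 + 1/(8/3) = 2 + 3/8 = 19/8
2 + 1/(19/8) = 2 + 8/19 = 46/19
2 + 1/(46/19) = 2 + 19/46 = 111/46
3 + 1/(111/46) = 3 + 46/111 = 379/111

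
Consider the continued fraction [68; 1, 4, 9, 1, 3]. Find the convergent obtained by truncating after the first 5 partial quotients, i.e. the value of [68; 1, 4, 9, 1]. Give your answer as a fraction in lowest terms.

Start with 1.
9 + 1/(1/1) = 9 + 1/1 = 10/1
4 + 1/(10/1) = 4 + 1/10 = 41/10
1 + 1/(41/10) = 1 + 10/41 = 51/41
68 + 1/(51/41) = 68 + 41/51 = 3509/51

3509/51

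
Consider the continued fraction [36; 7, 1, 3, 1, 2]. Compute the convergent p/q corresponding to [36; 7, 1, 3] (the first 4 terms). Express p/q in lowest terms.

1120/31

Start with 3.
1 + 1/(3/1) = 1 + 1/3 = 4/3
7 + 1/(4/3) = 7 + 3/4 = 31/4
36 + 1/(31/4) = 36 + 4/31 = 1120/31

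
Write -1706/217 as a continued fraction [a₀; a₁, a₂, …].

[-8; 7, 4, 3, 2]

⌊-1706/217⌋ = -8, remainder 30
⌊217/30⌋ = 7, remainder 7
⌊30/7⌋ = 4, remainder 2
⌊7/2⌋ = 3, remainder 1
⌊2/1⌋ = 2, remainder 0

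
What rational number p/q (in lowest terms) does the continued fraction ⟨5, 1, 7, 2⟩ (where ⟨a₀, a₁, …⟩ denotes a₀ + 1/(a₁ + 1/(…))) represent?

Build up convergents one term at a time:
a_0 = 5: 5/1
a_1 = 1: 6/1
a_2 = 7: 47/8
a_3 = 2: 100/17

100/17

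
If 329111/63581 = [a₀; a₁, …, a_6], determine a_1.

5

Apply division with remainder until the remainder is 0:
329111 ÷ 63581 → quotient 5, remainder 11206
63581 ÷ 11206 → quotient 5, remainder 7551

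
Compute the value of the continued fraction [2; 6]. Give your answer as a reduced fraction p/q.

13/6

Start with 6.
2 + 1/(6/1) = 2 + 1/6 = 13/6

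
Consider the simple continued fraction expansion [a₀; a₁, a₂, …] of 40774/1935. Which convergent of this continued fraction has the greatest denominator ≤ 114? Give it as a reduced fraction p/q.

295/14

List convergents until the denominator exceeds the bound:
a_0 = 21: 21/1  (≤ bound)
a_1 = 13: 274/13  (≤ bound)
a_2 = 1: 295/14  (≤ bound)
a_3 = 11: 3519/167  (> 114, stop)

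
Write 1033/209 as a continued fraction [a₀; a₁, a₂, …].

[4; 1, 16, 2, 2, 2]

Apply division with remainder until the remainder is 0:
⌊1033/209⌋ = 4, remainder 197
⌊209/197⌋ = 1, remainder 12
⌊197/12⌋ = 16, remainder 5
⌊12/5⌋ = 2, remainder 2
⌊5/2⌋ = 2, remainder 1
⌊2/1⌋ = 2, remainder 0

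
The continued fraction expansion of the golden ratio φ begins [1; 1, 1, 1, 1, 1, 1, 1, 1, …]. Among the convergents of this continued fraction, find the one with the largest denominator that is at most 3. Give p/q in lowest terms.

5/3

a_0 = 1: 1/1  (≤ bound)
a_1 = 1: 2/1  (≤ bound)
a_2 = 1: 3/2  (≤ bound)
a_3 = 1: 5/3  (≤ bound)
a_4 = 1: 8/5  (> 3, stop)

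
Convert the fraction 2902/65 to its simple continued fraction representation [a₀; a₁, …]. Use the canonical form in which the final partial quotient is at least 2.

[44; 1, 1, 1, 4, 1, 3]

Repeatedly divide and take the remainder:
⌊2902/65⌋ = 44, remainder 42
⌊65/42⌋ = 1, remainder 23
⌊42/23⌋ = 1, remainder 19
⌊23/19⌋ = 1, remainder 4
⌊19/4⌋ = 4, remainder 3
⌊4/3⌋ = 1, remainder 1
⌊3/1⌋ = 3, remainder 0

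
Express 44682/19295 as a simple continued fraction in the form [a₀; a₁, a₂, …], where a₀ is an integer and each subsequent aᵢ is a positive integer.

[2; 3, 5, 1, 45, 3, 7]

44682 ÷ 19295 → quotient 2, remainder 6092
19295 ÷ 6092 → quotient 3, remainder 1019
6092 ÷ 1019 → quotient 5, remainder 997
1019 ÷ 997 → quotient 1, remainder 22
997 ÷ 22 → quotient 45, remainder 7
22 ÷ 7 → quotient 3, remainder 1
7 ÷ 1 → quotient 7, remainder 0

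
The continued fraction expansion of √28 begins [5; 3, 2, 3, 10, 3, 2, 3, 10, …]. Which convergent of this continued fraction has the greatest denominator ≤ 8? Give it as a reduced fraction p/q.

37/7

a_0 = 5: 5/1  (≤ bound)
a_1 = 3: 16/3  (≤ bound)
a_2 = 2: 37/7  (≤ bound)
a_3 = 3: 127/24  (> 8, stop)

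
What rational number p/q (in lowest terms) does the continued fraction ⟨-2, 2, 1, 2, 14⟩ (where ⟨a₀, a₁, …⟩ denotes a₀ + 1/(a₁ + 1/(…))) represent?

-187/115

Start with 14.
2 + 1/(14/1) = 2 + 1/14 = 29/14
1 + 1/(29/14) = 1 + 14/29 = 43/29
2 + 1/(43/29) = 2 + 29/43 = 115/43
-2 + 1/(115/43) = -2 + 43/115 = -187/115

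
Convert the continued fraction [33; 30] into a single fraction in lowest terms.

991/30

Use the convergent recurrence hₖ = aₖ·hₖ₋₁ + hₖ₋₂ (and likewise for the denominators kₖ):
a_0 = 33: 33/1
a_1 = 30: 991/30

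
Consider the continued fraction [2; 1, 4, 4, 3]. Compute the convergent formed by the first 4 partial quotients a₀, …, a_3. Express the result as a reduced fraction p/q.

59/21

a_0 = 2: 2/1
a_1 = 1: 3/1
a_2 = 4: 14/5
a_3 = 4: 59/21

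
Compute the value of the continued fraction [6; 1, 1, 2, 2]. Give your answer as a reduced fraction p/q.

Start with 2.
2 + 1/(2/1) = 2 + 1/2 = 5/2
1 + 1/(5/2) = 1 + 2/5 = 7/5
1 + 1/(7/5) = 1 + 5/7 = 12/7
6 + 1/(12/7) = 6 + 7/12 = 79/12

79/12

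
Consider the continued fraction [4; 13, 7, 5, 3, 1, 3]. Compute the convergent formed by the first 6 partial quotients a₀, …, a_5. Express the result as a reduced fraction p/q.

Starting at the tail and folding back:
Start with 1.
3 + 1/(1/1) = 3 + 1/1 = 4/1
5 + 1/(4/1) = 5 + 1/4 = 21/4
7 + 1/(21/4) = 7 + 4/21 = 151/21
13 + 1/(151/21) = 13 + 21/151 = 1984/151
4 + 1/(1984/151) = 4 + 151/1984 = 8087/1984

8087/1984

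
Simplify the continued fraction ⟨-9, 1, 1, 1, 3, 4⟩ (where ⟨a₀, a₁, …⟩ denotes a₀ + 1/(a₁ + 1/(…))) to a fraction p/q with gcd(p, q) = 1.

Starting at the tail and folding back:
Start with 4.
3 + 1/(4/1) = 3 + 1/4 = 13/4
1 + 1/(13/4) = 1 + 4/13 = 17/13
1 + 1/(17/13) = 1 + 13/17 = 30/17
1 + 1/(30/17) = 1 + 17/30 = 47/30
-9 + 1/(47/30) = -9 + 30/47 = -393/47

-393/47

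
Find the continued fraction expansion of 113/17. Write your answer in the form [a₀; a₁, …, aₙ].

[6; 1, 1, 1, 5]

113 ÷ 17 → quotient 6, remainder 11
17 ÷ 11 → quotient 1, remainder 6
11 ÷ 6 → quotient 1, remainder 5
6 ÷ 5 → quotient 1, remainder 1
5 ÷ 1 → quotient 5, remainder 0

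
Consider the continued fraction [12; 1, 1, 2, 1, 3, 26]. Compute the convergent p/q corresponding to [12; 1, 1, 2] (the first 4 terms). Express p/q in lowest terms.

Start with 2.
1 + 1/(2/1) = 1 + 1/2 = 3/2
1 + 1/(3/2) = 1 + 2/3 = 5/3
12 + 1/(5/3) = 12 + 3/5 = 63/5

63/5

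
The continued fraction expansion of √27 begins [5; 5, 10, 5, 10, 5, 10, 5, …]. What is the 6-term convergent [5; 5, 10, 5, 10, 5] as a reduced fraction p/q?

Start with 5.
10 + 1/(5/1) = 10 + 1/5 = 51/5
5 + 1/(51/5) = 5 + 5/51 = 260/51
10 + 1/(260/51) = 10 + 51/260 = 2651/260
5 + 1/(2651/260) = 5 + 260/2651 = 13515/2651
5 + 1/(13515/2651) = 5 + 2651/13515 = 70226/13515

70226/13515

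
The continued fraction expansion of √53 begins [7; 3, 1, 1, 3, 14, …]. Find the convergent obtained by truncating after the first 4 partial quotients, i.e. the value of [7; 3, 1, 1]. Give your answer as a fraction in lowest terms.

Start with 1.
1 + 1/(1/1) = 1 + 1/1 = 2/1
3 + 1/(2/1) = 3 + 1/2 = 7/2
7 + 1/(7/2) = 7 + 2/7 = 51/7

51/7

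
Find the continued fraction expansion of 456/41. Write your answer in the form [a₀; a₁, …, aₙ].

Repeatedly divide and take the remainder:
⌊456/41⌋ = 11, remainder 5
⌊41/5⌋ = 8, remainder 1
⌊5/1⌋ = 5, remainder 0

[11; 8, 5]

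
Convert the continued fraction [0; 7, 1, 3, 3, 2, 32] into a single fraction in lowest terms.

Compute successive convergents:
a_0 = 0: 0/1
a_1 = 7: 1/7
a_2 = 1: 1/8
a_3 = 3: 4/31
a_4 = 3: 13/101
a_5 = 2: 30/233
a_6 = 32: 973/7557

973/7557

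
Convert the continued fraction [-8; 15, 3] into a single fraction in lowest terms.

-365/46

a_0 = -8: -8/1
a_1 = 15: -119/15
a_2 = 3: -365/46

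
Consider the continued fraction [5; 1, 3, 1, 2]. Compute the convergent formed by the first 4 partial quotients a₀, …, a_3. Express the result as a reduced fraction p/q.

29/5

Collapse the nested fraction from the inside out:
Start with 1.
3 + 1/(1/1) = 3 + 1/1 = 4/1
1 + 1/(4/1) = 1 + 1/4 = 5/4
5 + 1/(5/4) = 5 + 4/5 = 29/5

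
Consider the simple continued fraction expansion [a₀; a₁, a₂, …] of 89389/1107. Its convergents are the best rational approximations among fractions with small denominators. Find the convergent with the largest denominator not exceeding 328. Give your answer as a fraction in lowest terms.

a_0 = 80: 80/1  (≤ bound)
a_1 = 1: 81/1  (≤ bound)
a_2 = 2: 242/3  (≤ bound)
a_3 = 1: 323/4  (≤ bound)
a_4 = 54: 17684/219  (≤ bound)
a_5 = 1: 18007/223  (≤ bound)
a_6 = 1: 35691/442  (> 328, stop)

18007/223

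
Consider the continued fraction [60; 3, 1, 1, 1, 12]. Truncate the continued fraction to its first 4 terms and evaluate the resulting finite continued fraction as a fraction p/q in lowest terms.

a_0 = 60: 60/1
a_1 = 3: 181/3
a_2 = 1: 241/4
a_3 = 1: 422/7

422/7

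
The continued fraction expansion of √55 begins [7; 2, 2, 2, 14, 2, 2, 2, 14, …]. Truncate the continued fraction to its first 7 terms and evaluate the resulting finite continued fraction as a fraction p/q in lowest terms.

6593/889

Start with 2.
2 + 1/(2/1) = 2 + 1/2 = 5/2
14 + 1/(5/2) = 14 + 2/5 = 72/5
2 + 1/(72/5) = 2 + 5/72 = 149/72
2 + 1/(149/72) = 2 + 72/149 = 370/149
2 + 1/(370/149) = 2 + 149/370 = 889/370
7 + 1/(889/370) = 7 + 370/889 = 6593/889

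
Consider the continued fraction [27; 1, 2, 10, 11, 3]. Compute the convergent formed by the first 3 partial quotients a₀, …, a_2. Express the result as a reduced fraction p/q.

83/3

Start with 2.
1 + 1/(2/1) = 1 + 1/2 = 3/2
27 + 1/(3/2) = 27 + 2/3 = 83/3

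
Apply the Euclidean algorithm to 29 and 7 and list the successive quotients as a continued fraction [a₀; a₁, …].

Run the Euclidean algorithm, recording each quotient:
29 = 4·7 + 1, so a_0 = 4
7 = 7·1 + 0, so a_1 = 7

[4; 7]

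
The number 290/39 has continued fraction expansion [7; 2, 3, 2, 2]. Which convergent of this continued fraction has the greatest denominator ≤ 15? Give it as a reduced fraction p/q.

a_0 = 7: 7/1  (≤ bound)
a_1 = 2: 15/2  (≤ bound)
a_2 = 3: 52/7  (≤ bound)
a_3 = 2: 119/16  (> 15, stop)

52/7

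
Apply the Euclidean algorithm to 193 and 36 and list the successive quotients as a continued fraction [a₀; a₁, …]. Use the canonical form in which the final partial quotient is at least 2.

[5; 2, 1, 3, 3]

193 = 5·36 + 13, so a_0 = 5
36 = 2·13 + 10, so a_1 = 2
13 = 1·10 + 3, so a_2 = 1
10 = 3·3 + 1, so a_3 = 3
3 = 3·1 + 0, so a_4 = 3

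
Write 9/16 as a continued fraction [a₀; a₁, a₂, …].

[0; 1, 1, 3, 2]

9 ÷ 16 → quotient 0, remainder 9
16 ÷ 9 → quotient 1, remainder 7
9 ÷ 7 → quotient 1, remainder 2
7 ÷ 2 → quotient 3, remainder 1
2 ÷ 1 → quotient 2, remainder 0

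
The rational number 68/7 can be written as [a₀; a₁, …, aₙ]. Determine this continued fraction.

68 ÷ 7 → quotient 9, remainder 5
7 ÷ 5 → quotient 1, remainder 2
5 ÷ 2 → quotient 2, remainder 1
2 ÷ 1 → quotient 2, remainder 0

[9; 1, 2, 2]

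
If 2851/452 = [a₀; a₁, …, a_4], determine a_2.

3

Run the Euclidean algorithm, recording each quotient:
2851 = 6·452 + 139, so a_0 = 6
452 = 3·139 + 35, so a_1 = 3
139 = 3·35 + 34, so a_2 = 3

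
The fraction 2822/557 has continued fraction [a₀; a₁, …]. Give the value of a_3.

⌊2822/557⌋ = 5, remainder 37
⌊557/37⌋ = 15, remainder 2
⌊37/2⌋ = 18, remainder 1
⌊2/1⌋ = 2, remainder 0

2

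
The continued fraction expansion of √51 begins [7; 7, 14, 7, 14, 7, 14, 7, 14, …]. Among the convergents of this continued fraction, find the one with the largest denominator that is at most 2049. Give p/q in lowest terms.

4999/700

List convergents until the denominator exceeds the bound:
a_0 = 7: 7/1  (≤ bound)
a_1 = 7: 50/7  (≤ bound)
a_2 = 14: 707/99  (≤ bound)
a_3 = 7: 4999/700  (≤ bound)
a_4 = 14: 70693/9899  (> 2049, stop)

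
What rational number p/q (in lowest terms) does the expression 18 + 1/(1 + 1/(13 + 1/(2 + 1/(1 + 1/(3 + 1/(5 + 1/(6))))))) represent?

Start with 6.
5 + 1/(6/1) = 5 + 1/6 = 31/6
3 + 1/(31/6) = 3 + 6/31 = 99/31
1 + 1/(99/31) = 1 + 31/99 = 130/99
2 + 1/(130/99) = 2 + 99/130 = 359/130
13 + 1/(359/130) = 13 + 130/359 = 4797/359
1 + 1/(4797/359) = 1 + 359/4797 = 5156/4797
18 + 1/(5156/4797) = 18 + 4797/5156 = 97605/5156

97605/5156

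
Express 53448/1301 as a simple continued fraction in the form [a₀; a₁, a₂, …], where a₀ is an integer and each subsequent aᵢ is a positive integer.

53448 ÷ 1301 → quotient 41, remainder 107
1301 ÷ 107 → quotient 12, remainder 17
107 ÷ 17 → quotient 6, remainder 5
17 ÷ 5 → quotient 3, remainder 2
5 ÷ 2 → quotient 2, remainder 1
2 ÷ 1 → quotient 2, remainder 0

[41; 12, 6, 3, 2, 2]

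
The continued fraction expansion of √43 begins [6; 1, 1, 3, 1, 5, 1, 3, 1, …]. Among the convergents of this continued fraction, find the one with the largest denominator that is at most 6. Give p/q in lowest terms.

13/2

List convergents until the denominator exceeds the bound:
a_0 = 6: 6/1  (≤ bound)
a_1 = 1: 7/1  (≤ bound)
a_2 = 1: 13/2  (≤ bound)
a_3 = 3: 46/7  (> 6, stop)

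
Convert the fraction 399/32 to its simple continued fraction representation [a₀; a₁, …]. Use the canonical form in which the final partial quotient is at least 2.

Run the Euclidean algorithm, recording each quotient:
⌊399/32⌋ = 12, remainder 15
⌊32/15⌋ = 2, remainder 2
⌊15/2⌋ = 7, remainder 1
⌊2/1⌋ = 2, remainder 0

[12; 2, 7, 2]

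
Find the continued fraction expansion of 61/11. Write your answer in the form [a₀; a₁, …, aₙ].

[5; 1, 1, 5]

⌊61/11⌋ = 5, remainder 6
⌊11/6⌋ = 1, remainder 5
⌊6/5⌋ = 1, remainder 1
⌊5/1⌋ = 5, remainder 0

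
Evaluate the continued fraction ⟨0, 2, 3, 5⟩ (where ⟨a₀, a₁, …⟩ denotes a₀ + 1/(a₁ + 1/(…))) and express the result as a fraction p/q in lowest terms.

Build up convergents one term at a time:
a_0 = 0: 0/1
a_1 = 2: 1/2
a_2 = 3: 3/7
a_3 = 5: 16/37

16/37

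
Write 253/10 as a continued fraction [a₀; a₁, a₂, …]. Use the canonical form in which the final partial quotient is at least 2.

[25; 3, 3]

⌊253/10⌋ = 25, remainder 3
⌊10/3⌋ = 3, remainder 1
⌊3/1⌋ = 3, remainder 0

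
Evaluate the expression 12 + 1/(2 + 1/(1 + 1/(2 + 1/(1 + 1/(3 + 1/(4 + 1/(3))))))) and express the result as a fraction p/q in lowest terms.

Use the convergent recurrence hₖ = aₖ·hₖ₋₁ + hₖ₋₂ (and likewise for the denominators kₖ):
a_0 = 12: 12/1
a_1 = 2: 25/2
a_2 = 1: 37/3
a_3 = 2: 99/8
a_4 = 1: 136/11
a_5 = 3: 507/41
a_6 = 4: 2164/175
a_7 = 3: 6999/566

6999/566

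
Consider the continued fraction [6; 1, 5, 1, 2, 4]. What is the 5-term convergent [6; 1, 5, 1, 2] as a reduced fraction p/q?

137/20

Start with 2.
1 + 1/(2/1) = 1 + 1/2 = 3/2
5 + 1/(3/2) = 5 + 2/3 = 17/3
1 + 1/(17/3) = 1 + 3/17 = 20/17
6 + 1/(20/17) = 6 + 17/20 = 137/20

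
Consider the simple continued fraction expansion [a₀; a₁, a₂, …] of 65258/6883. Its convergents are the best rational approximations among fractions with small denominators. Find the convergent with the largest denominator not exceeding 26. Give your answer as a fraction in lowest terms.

a_0 = 9: 9/1  (≤ bound)
a_1 = 2: 19/2  (≤ bound)
a_2 = 12: 237/25  (≤ bound)
a_3 = 1: 256/27  (> 26, stop)

237/25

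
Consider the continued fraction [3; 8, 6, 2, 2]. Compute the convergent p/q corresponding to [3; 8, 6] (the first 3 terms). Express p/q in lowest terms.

153/49

Collapse the nested fraction from the inside out:
Start with 6.
8 + 1/(6/1) = 8 + 1/6 = 49/6
3 + 1/(49/6) = 3 + 6/49 = 153/49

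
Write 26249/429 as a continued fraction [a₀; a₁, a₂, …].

[61; 5, 2, 1, 3, 7]

⌊26249/429⌋ = 61, remainder 80
⌊429/80⌋ = 5, remainder 29
⌊80/29⌋ = 2, remainder 22
⌊29/22⌋ = 1, remainder 7
⌊22/7⌋ = 3, remainder 1
⌊7/1⌋ = 7, remainder 0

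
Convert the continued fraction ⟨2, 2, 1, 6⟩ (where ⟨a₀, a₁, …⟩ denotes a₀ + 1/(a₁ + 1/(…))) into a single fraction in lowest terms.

47/20

Start with 6.
1 + 1/(6/1) = 1 + 1/6 = 7/6
2 + 1/(7/6) = 2 + 6/7 = 20/7
2 + 1/(20/7) = 2 + 7/20 = 47/20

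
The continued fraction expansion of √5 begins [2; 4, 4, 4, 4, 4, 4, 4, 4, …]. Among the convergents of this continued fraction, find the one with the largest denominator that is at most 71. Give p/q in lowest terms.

a_0 = 2: 2/1  (≤ bound)
a_1 = 4: 9/4  (≤ bound)
a_2 = 4: 38/17  (≤ bound)
a_3 = 4: 161/72  (> 71, stop)

38/17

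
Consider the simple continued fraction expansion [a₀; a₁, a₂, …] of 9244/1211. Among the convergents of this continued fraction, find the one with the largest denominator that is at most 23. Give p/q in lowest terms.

a_0 = 7: 7/1  (≤ bound)
a_1 = 1: 8/1  (≤ bound)
a_2 = 1: 15/2  (≤ bound)
a_3 = 1: 23/3  (≤ bound)
a_4 = 2: 61/8  (≤ bound)
a_5 = 1: 84/11  (≤ bound)
a_6 = 2: 229/30  (> 23, stop)

84/11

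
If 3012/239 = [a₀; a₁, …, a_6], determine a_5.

Repeatedly divide and take the remainder:
3012 ÷ 239 → quotient 12, remainder 144
239 ÷ 144 → quotient 1, remainder 95
144 ÷ 95 → quotient 1, remainder 49
95 ÷ 49 → quotient 1, remainder 46
49 ÷ 46 → quotient 1, remainder 3
46 ÷ 3 → quotient 15, remainder 1

15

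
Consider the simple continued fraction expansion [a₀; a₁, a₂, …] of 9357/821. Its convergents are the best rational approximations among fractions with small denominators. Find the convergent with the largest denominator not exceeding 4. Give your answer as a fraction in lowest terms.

a_0 = 11: 11/1  (≤ bound)
a_1 = 2: 23/2  (≤ bound)
a_2 = 1: 34/3  (≤ bound)
a_3 = 1: 57/5  (> 4, stop)

34/3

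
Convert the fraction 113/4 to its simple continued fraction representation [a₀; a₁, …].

[28; 4]

⌊113/4⌋ = 28, remainder 1
⌊4/1⌋ = 4, remainder 0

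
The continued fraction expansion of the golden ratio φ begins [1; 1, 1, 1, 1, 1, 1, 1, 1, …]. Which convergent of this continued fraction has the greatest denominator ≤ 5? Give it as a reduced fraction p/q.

8/5

a_0 = 1: 1/1  (≤ bound)
a_1 = 1: 2/1  (≤ bound)
a_2 = 1: 3/2  (≤ bound)
a_3 = 1: 5/3  (≤ bound)
a_4 = 1: 8/5  (≤ bound)
a_5 = 1: 13/8  (> 5, stop)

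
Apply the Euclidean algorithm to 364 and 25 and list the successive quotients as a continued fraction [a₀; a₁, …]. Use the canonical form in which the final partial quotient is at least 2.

[14; 1, 1, 3, 1, 2]

⌊364/25⌋ = 14, remainder 14
⌊25/14⌋ = 1, remainder 11
⌊14/11⌋ = 1, remainder 3
⌊11/3⌋ = 3, remainder 2
⌊3/2⌋ = 1, remainder 1
⌊2/1⌋ = 2, remainder 0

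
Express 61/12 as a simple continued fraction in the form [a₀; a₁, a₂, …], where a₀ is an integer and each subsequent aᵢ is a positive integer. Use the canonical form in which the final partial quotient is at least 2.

[5; 12]

Apply division with remainder until the remainder is 0:
⌊61/12⌋ = 5, remainder 1
⌊12/1⌋ = 12, remainder 0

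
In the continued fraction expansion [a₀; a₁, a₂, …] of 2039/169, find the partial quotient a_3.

Apply division with remainder until the remainder is 0:
2039 = 12·169 + 11, so a_0 = 12
169 = 15·11 + 4, so a_1 = 15
11 = 2·4 + 3, so a_2 = 2
4 = 1·3 + 1, so a_3 = 1

1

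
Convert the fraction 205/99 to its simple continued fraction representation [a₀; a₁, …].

[2; 14, 7]

⌊205/99⌋ = 2, remainder 7
⌊99/7⌋ = 14, remainder 1
⌊7/1⌋ = 7, remainder 0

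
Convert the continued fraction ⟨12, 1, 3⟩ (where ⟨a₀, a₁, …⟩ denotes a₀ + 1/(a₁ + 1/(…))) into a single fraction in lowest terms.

51/4

Build up convergents one term at a time:
a_0 = 12: 12/1
a_1 = 1: 13/1
a_2 = 3: 51/4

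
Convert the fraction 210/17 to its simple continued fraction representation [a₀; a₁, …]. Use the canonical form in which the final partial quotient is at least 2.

210 ÷ 17 → quotient 12, remainder 6
17 ÷ 6 → quotient 2, remainder 5
6 ÷ 5 → quotient 1, remainder 1
5 ÷ 1 → quotient 5, remainder 0

[12; 2, 1, 5]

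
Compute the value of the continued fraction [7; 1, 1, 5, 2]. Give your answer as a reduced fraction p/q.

Use the convergent recurrence hₖ = aₖ·hₖ₋₁ + hₖ₋₂ (and likewise for the denominators kₖ):
a_0 = 7: 7/1
a_1 = 1: 8/1
a_2 = 1: 15/2
a_3 = 5: 83/11
a_4 = 2: 181/24

181/24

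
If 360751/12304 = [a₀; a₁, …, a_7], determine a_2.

7

360751 = 29·12304 + 3935, so a_0 = 29
12304 = 3·3935 + 499, so a_1 = 3
3935 = 7·499 + 442, so a_2 = 7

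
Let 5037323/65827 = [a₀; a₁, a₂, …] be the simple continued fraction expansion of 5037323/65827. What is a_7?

⌊5037323/65827⌋ = 76, remainder 34471
⌊65827/34471⌋ = 1, remainder 31356
⌊34471/31356⌋ = 1, remainder 3115
⌊31356/3115⌋ = 10, remainder 206
⌊3115/206⌋ = 15, remainder 25
⌊206/25⌋ = 8, remainder 6
⌊25/6⌋ = 4, remainder 1
⌊6/1⌋ = 6, remainder 0

6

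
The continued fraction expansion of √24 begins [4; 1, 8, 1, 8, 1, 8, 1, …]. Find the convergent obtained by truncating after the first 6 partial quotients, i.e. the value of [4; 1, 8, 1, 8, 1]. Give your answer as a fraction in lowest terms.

485/99

Start with 1.
8 + 1/(1/1) = 8 + 1/1 = 9/1
1 + 1/(9/1) = 1 + 1/9 = 10/9
8 + 1/(10/9) = 8 + 9/10 = 89/10
1 + 1/(89/10) = 1 + 10/89 = 99/89
4 + 1/(99/89) = 4 + 89/99 = 485/99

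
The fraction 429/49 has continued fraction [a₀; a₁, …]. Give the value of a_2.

429 ÷ 49 → quotient 8, remainder 37
49 ÷ 37 → quotient 1, remainder 12
37 ÷ 12 → quotient 3, remainder 1

3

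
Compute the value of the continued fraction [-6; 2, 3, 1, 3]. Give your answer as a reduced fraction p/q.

a_0 = -6: -6/1
a_1 = 2: -11/2
a_2 = 3: -39/7
a_3 = 1: -50/9
a_4 = 3: -189/34

-189/34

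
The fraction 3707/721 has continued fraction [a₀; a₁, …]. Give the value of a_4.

⌊3707/721⌋ = 5, remainder 102
⌊721/102⌋ = 7, remainder 7
⌊102/7⌋ = 14, remainder 4
⌊7/4⌋ = 1, remainder 3
⌊4/3⌋ = 1, remainder 1

1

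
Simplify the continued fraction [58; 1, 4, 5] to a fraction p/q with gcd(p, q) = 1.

1529/26

Start with 5.
4 + 1/(5/1) = 4 + 1/5 = 21/5
1 + 1/(21/5) = 1 + 5/21 = 26/21
58 + 1/(26/21) = 58 + 21/26 = 1529/26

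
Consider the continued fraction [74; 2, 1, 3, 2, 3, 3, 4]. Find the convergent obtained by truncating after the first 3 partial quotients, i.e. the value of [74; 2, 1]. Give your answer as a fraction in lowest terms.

Build up convergents one term at a time:
a_0 = 74: 74/1
a_1 = 2: 149/2
a_2 = 1: 223/3

223/3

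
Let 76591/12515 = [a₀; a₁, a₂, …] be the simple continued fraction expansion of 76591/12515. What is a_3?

76591 ÷ 12515 → quotient 6, remainder 1501
12515 ÷ 1501 → quotient 8, remainder 507
1501 ÷ 507 → quotient 2, remainder 487
507 ÷ 487 → quotient 1, remainder 20

1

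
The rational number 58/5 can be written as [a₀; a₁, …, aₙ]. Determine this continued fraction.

Run the Euclidean algorithm, recording each quotient:
58 ÷ 5 → quotient 11, remainder 3
5 ÷ 3 → quotient 1, remainder 2
3 ÷ 2 → quotient 1, remainder 1
2 ÷ 1 → quotient 2, remainder 0

[11; 1, 1, 2]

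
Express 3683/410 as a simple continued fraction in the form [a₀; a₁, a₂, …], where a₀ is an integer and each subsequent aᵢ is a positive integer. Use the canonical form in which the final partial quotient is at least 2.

[8; 1, 57, 1, 1, 3]

3683 = 8·410 + 403, so a_0 = 8
410 = 1·403 + 7, so a_1 = 1
403 = 57·7 + 4, so a_2 = 57
7 = 1·4 + 3, so a_3 = 1
4 = 1·3 + 1, so a_4 = 1
3 = 3·1 + 0, so a_5 = 3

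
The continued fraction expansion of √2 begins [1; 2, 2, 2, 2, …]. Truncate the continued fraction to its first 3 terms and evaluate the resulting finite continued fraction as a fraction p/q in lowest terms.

7/5

Use the convergent recurrence hₖ = aₖ·hₖ₋₁ + hₖ₋₂ (and likewise for the denominators kₖ):
a_0 = 1: 1/1
a_1 = 2: 3/2
a_2 = 2: 7/5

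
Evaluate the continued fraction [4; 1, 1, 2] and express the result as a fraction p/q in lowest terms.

Compute successive convergents:
a_0 = 4: 4/1
a_1 = 1: 5/1
a_2 = 1: 9/2
a_3 = 2: 23/5

23/5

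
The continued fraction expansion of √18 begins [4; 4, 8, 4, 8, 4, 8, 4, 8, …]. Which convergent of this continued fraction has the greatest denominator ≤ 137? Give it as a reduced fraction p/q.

List convergents until the denominator exceeds the bound:
a_0 = 4: 4/1  (≤ bound)
a_1 = 4: 17/4  (≤ bound)
a_2 = 8: 140/33  (≤ bound)
a_3 = 4: 577/136  (≤ bound)
a_4 = 8: 4756/1121  (> 137, stop)

577/136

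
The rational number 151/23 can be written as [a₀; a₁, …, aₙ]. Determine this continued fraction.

[6; 1, 1, 3, 3]

Run the Euclidean algorithm, recording each quotient:
151 = 6·23 + 13, so a_0 = 6
23 = 1·13 + 10, so a_1 = 1
13 = 1·10 + 3, so a_2 = 1
10 = 3·3 + 1, so a_3 = 3
3 = 3·1 + 0, so a_4 = 3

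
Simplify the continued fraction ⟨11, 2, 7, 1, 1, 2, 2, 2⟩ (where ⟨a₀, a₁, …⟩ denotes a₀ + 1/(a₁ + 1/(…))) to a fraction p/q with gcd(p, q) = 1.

Starting at the tail and folding back:
Start with 2.
2 + 1/(2/1) = 2 + 1/2 = 5/2
2 + 1/(5/2) = 2 + 2/5 = 12/5
1 + 1/(12/5) = 1 + 5/12 = 17/12
1 + 1/(17/12) = 1 + 12/17 = 29/17
7 + 1/(29/17) = 7 + 17/29 = 220/29
2 + 1/(220/29) = 2 + 29/220 = 469/220
11 + 1/(469/220) = 11 + 220/469 = 5379/469

5379/469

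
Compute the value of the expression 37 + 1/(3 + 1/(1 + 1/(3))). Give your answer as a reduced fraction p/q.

Work from the innermost term outward:
Start with 3.
1 + 1/(3/1) = 1 + 1/3 = 4/3
3 + 1/(4/3) = 3 + 3/4 = 15/4
37 + 1/(15/4) = 37 + 4/15 = 559/15

559/15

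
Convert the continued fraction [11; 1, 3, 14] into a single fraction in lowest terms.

a_0 = 11: 11/1
a_1 = 1: 12/1
a_2 = 3: 47/4
a_3 = 14: 670/57

670/57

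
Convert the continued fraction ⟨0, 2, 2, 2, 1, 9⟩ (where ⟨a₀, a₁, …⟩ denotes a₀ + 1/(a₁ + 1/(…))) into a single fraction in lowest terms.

Start with 9.
1 + 1/(9/1) = 1 + 1/9 = 10/9
2 + 1/(10/9) = 2 + 9/10 = 29/10
2 + 1/(29/10) = 2 + 10/29 = 68/29
2 + 1/(68/29) = 2 + 29/68 = 165/68
0 + 1/(165/68) = 0 + 68/165 = 68/165

68/165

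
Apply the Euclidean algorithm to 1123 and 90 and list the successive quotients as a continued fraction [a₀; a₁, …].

[12; 2, 10, 1, 3]

1123 = 12·90 + 43, so a_0 = 12
90 = 2·43 + 4, so a_1 = 2
43 = 10·4 + 3, so a_2 = 10
4 = 1·3 + 1, so a_3 = 1
3 = 3·1 + 0, so a_4 = 3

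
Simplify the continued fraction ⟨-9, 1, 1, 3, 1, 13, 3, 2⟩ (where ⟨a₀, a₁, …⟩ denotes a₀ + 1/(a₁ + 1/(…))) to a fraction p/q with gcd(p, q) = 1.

a_0 = -9: -9/1
a_1 = 1: -8/1
a_2 = 1: -17/2
a_3 = 3: -59/7
a_4 = 1: -76/9
a_5 = 13: -1047/124
a_6 = 3: -3217/381
a_7 = 2: -7481/886

-7481/886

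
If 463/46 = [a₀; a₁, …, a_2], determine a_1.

⌊463/46⌋ = 10, remainder 3
⌊46/3⌋ = 15, remainder 1

15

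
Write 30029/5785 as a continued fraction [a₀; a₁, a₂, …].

[5; 5, 4, 6, 44]

Repeatedly divide and take the remainder:
30029 ÷ 5785 → quotient 5, remainder 1104
5785 ÷ 1104 → quotient 5, remainder 265
1104 ÷ 265 → quotient 4, remainder 44
265 ÷ 44 → quotient 6, remainder 1
44 ÷ 1 → quotient 44, remainder 0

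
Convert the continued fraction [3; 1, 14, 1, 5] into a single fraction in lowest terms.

a_0 = 3: 3/1
a_1 = 1: 4/1
a_2 = 14: 59/15
a_3 = 1: 63/16
a_4 = 5: 374/95

374/95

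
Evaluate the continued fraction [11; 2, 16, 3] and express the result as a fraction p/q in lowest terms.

1160/101

a_0 = 11: 11/1
a_1 = 2: 23/2
a_2 = 16: 379/33
a_3 = 3: 1160/101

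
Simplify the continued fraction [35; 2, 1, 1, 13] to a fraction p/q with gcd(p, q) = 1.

Use the convergent recurrence hₖ = aₖ·hₖ₋₁ + hₖ₋₂ (and likewise for the denominators kₖ):
a_0 = 35: 35/1
a_1 = 2: 71/2
a_2 = 1: 106/3
a_3 = 1: 177/5
a_4 = 13: 2407/68

2407/68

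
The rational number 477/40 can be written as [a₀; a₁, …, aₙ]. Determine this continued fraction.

477 ÷ 40 → quotient 11, remainder 37
40 ÷ 37 → quotient 1, remainder 3
37 ÷ 3 → quotient 12, remainder 1
3 ÷ 1 → quotient 3, remainder 0

[11; 1, 12, 3]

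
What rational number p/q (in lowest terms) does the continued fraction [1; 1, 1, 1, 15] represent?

Starting at the tail and folding back:
Start with 15.
1 + 1/(15/1) = 1 + 1/15 = 16/15
1 + 1/(16/15) = 1 + 15/16 = 31/16
1 + 1/(31/16) = 1 + 16/31 = 47/31
1 + 1/(47/31) = 1 + 31/47 = 78/47

78/47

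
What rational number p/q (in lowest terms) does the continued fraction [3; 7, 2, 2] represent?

116/37

Compute successive convergents:
a_0 = 3: 3/1
a_1 = 7: 22/7
a_2 = 2: 47/15
a_3 = 2: 116/37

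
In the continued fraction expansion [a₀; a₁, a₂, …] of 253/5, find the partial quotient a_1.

⌊253/5⌋ = 50, remainder 3
⌊5/3⌋ = 1, remainder 2

1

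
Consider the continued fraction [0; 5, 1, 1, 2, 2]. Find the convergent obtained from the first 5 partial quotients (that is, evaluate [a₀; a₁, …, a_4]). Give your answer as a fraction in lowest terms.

Build up convergents one term at a time:
a_0 = 0: 0/1
a_1 = 5: 1/5
a_2 = 1: 1/6
a_3 = 1: 2/11
a_4 = 2: 5/28

5/28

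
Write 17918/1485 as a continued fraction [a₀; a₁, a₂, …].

Run the Euclidean algorithm, recording each quotient:
17918 ÷ 1485 → quotient 12, remainder 98
1485 ÷ 98 → quotient 15, remainder 15
98 ÷ 15 → quotient 6, remainder 8
15 ÷ 8 → quotient 1, remainder 7
8 ÷ 7 → quotient 1, remainder 1
7 ÷ 1 → quotient 7, remainder 0

[12; 15, 6, 1, 1, 7]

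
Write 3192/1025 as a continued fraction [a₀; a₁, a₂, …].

[3; 8, 1, 3, 5, 1, 1, 2]

Run the Euclidean algorithm, recording each quotient:
3192 ÷ 1025 → quotient 3, remainder 117
1025 ÷ 117 → quotient 8, remainder 89
117 ÷ 89 → quotient 1, remainder 28
89 ÷ 28 → quotient 3, remainder 5
28 ÷ 5 → quotient 5, remainder 3
5 ÷ 3 → quotient 1, remainder 2
3 ÷ 2 → quotient 1, remainder 1
2 ÷ 1 → quotient 2, remainder 0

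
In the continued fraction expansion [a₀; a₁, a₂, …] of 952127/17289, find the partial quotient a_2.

952127 = 55·17289 + 1232, so a_0 = 55
17289 = 14·1232 + 41, so a_1 = 14
1232 = 30·41 + 2, so a_2 = 30

30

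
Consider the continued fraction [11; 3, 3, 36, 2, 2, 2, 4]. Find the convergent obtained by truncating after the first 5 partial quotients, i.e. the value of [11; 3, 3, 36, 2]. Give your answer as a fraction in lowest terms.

8317/736

Build up convergents one term at a time:
a_0 = 11: 11/1
a_1 = 3: 34/3
a_2 = 3: 113/10
a_3 = 36: 4102/363
a_4 = 2: 8317/736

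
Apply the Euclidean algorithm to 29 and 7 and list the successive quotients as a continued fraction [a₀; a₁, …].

⌊29/7⌋ = 4, remainder 1
⌊7/1⌋ = 7, remainder 0

[4; 7]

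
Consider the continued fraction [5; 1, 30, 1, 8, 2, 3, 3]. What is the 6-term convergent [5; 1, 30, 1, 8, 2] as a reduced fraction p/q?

Start with 2.
8 + 1/(2/1) = 8 + 1/2 = 17/2
1 + 1/(17/2) = 1 + 2/17 = 19/17
30 + 1/(19/17) = 30 + 17/19 = 587/19
1 + 1/(587/19) = 1 + 19/587 = 606/587
5 + 1/(606/587) = 5 + 587/606 = 3617/606

3617/606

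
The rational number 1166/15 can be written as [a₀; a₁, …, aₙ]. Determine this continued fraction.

1166 ÷ 15 → quotient 77, remainder 11
15 ÷ 11 → quotient 1, remainder 4
11 ÷ 4 → quotient 2, remainder 3
4 ÷ 3 → quotient 1, remainder 1
3 ÷ 1 → quotient 3, remainder 0

[77; 1, 2, 1, 3]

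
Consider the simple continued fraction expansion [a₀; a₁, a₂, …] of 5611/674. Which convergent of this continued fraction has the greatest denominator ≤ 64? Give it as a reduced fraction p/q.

List convergents until the denominator exceeds the bound:
a_0 = 8: 8/1  (≤ bound)
a_1 = 3: 25/3  (≤ bound)
a_2 = 12: 308/37  (≤ bound)
a_3 = 1: 333/40  (≤ bound)
a_4 = 7: 2639/317  (> 64, stop)

333/40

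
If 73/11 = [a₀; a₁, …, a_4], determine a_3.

1

73 ÷ 11 → quotient 6, remainder 7
11 ÷ 7 → quotient 1, remainder 4
7 ÷ 4 → quotient 1, remainder 3
4 ÷ 3 → quotient 1, remainder 1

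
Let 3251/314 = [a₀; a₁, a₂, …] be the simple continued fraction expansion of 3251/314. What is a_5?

5

Repeatedly divide and take the remainder:
3251 ÷ 314 → quotient 10, remainder 111
314 ÷ 111 → quotient 2, remainder 92
111 ÷ 92 → quotient 1, remainder 19
92 ÷ 19 → quotient 4, remainder 16
19 ÷ 16 → quotient 1, remainder 3
16 ÷ 3 → quotient 5, remainder 1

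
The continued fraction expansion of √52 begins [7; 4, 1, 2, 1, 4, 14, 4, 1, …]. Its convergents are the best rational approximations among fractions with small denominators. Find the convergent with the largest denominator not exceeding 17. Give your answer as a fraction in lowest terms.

101/14

a_0 = 7: 7/1  (≤ bound)
a_1 = 4: 29/4  (≤ bound)
a_2 = 1: 36/5  (≤ bound)
a_3 = 2: 101/14  (≤ bound)
a_4 = 1: 137/19  (> 17, stop)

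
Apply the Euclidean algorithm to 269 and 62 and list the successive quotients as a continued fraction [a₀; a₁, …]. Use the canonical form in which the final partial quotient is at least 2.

⌊269/62⌋ = 4, remainder 21
⌊62/21⌋ = 2, remainder 20
⌊21/20⌋ = 1, remainder 1
⌊20/1⌋ = 20, remainder 0

[4; 2, 1, 20]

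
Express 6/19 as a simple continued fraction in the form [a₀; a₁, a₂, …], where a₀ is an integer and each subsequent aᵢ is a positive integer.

[0; 3, 6]

Apply division with remainder until the remainder is 0:
6 ÷ 19 → quotient 0, remainder 6
19 ÷ 6 → quotient 3, remainder 1
6 ÷ 1 → quotient 6, remainder 0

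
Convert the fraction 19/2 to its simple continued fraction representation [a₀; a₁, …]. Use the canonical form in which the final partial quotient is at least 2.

Apply division with remainder until the remainder is 0:
⌊19/2⌋ = 9, remainder 1
⌊2/1⌋ = 2, remainder 0

[9; 2]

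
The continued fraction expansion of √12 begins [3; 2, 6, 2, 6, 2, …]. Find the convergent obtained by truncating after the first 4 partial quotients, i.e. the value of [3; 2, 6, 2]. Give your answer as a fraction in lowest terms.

97/28

Start with 2.
6 + 1/(2/1) = 6 + 1/2 = 13/2
2 + 1/(13/2) = 2 + 2/13 = 28/13
3 + 1/(28/13) = 3 + 13/28 = 97/28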